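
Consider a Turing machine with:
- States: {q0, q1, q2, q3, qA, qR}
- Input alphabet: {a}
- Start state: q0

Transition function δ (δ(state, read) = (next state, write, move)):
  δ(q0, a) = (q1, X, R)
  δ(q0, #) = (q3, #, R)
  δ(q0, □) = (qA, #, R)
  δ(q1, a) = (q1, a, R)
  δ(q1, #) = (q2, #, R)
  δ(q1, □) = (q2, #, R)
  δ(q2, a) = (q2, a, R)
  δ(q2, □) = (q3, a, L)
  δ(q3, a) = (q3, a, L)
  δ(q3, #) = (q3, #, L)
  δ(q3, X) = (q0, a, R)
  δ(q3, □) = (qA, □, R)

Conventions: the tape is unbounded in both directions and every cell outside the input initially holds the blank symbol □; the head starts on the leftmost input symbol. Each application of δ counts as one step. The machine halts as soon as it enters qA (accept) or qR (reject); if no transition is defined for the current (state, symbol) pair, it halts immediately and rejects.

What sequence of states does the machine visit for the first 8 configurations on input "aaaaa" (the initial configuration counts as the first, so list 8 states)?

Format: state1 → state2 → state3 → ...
Step 0: [q0]aaaaa (head at position 0)
Step 1: δ(q0, a) = (q1, X, R)  ⊢  X[q1]aaaa (head at position 1)
Step 2: δ(q1, a) = (q1, a, R)  ⊢  Xa[q1]aaa (head at position 2)
Step 3: δ(q1, a) = (q1, a, R)  ⊢  Xaa[q1]aa (head at position 3)
Step 4: δ(q1, a) = (q1, a, R)  ⊢  Xaaa[q1]a (head at position 4)
Step 5: δ(q1, a) = (q1, a, R)  ⊢  Xaaaa[q1]□ (head at position 5)
Step 6: δ(q1, □) = (q2, #, R)  ⊢  Xaaaa#[q2]□ (head at position 6)
Step 7: δ(q2, □) = (q3, a, L)  ⊢  Xaaaa[q3]#a (head at position 5)
Reading off the states of these 8 configurations: q0 → q1 → q1 → q1 → q1 → q1 → q2 → q3

Final answer: q0 → q1 → q1 → q1 → q1 → q1 → q2 → q3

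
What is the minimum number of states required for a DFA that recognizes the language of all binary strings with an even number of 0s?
Language: binary strings with an even number of 0s
Lower bound (Myhill–Nerode): the prefixes ε, 0 are pairwise distinguishable:
  ε vs 0: suffix ε distinguishes them (ε has zero 0s (accepted), 0 has one 0 (rejected))
So any DFA needs at least 2 states.
Upper bound: a DFA with 2 states exists (one state per class above).
Minimum states: 2

Final answer: 2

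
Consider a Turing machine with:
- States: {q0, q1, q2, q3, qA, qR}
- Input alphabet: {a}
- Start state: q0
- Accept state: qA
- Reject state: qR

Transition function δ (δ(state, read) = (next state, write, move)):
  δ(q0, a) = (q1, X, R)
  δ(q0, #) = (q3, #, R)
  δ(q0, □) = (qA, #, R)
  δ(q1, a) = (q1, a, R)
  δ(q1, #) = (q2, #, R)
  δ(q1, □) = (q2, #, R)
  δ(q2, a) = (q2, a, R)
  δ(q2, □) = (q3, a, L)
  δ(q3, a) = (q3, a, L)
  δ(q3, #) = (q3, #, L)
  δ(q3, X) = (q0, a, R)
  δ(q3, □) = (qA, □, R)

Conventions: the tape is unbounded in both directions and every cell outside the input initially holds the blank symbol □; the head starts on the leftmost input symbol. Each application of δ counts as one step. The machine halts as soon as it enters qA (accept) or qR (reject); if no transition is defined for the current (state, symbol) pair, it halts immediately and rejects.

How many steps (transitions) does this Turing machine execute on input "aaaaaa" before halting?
Trace (configuration after each step, as tape_left[state]tape_right with head position):
Step 0: [q0]aaaaaa (head at position 0)
Step 1: X[q1]aaaaa (head 1)
Step 2: Xa[q1]aaaa (head 2)
Step 3: Xaa[q1]aaa (head 3)
Step 4: Xaaa[q1]aa (head 4)
Step 5: Xaaaa[q1]a (head 5)
Step 6: Xaaaaa[q1]□ (head 6)
Step 7: Xaaaaa#[q2]□ (head 7)
Step 8: Xaaaaa[q3]#a (head 6)
Step 9: Xaaaa[q3]a#a (head 5)
Step 10: Xaaa[q3]aa#a (head 4)
Step 11: Xaa[q3]aaa#a (head 3)
Step 12: Xa[q3]aaaa#a (head 2)
Step 13: X[q3]aaaaa#a (head 1)
Step 14: [q3]Xaaaaa#a (head 0)
Step 15: a[q0]aaaaa#a (head 1)
Step 16: aX[q1]aaaa#a (head 2)
Step 17: aXa[q1]aaa#a (head 3)
Step 18: aXaa[q1]aa#a (head 4)
Step 19: aXaaa[q1]a#a (head 5)
Step 20: aXaaaa[q1]#a (head 6)
Step 21: aXaaaa#[q2]a (head 7)
Step 22: aXaaaa#a[q2]□ (head 8)
Step 23: aXaaaa#[q3]aa (head 7)
Step 24: aXaaaa[q3]#aa (head 6)
Step 25: aXaaa[q3]a#aa (head 5)
Step 26: aXaa[q3]aa#aa (head 4)
Step 27: aXa[q3]aaa#aa (head 3)
Step 28: aX[q3]aaaa#aa (head 2)
Step 29: a[q3]Xaaaa#aa (head 1)
Step 30: aa[q0]aaaa#aa (head 2)
Step 31: aaX[q1]aaa#aa (head 3)
Step 32: aaXa[q1]aa#aa (head 4)
Step 33: aaXaa[q1]a#aa (head 5)
Step 34: aaXaaa[q1]#aa (head 6)
Step 35: aaXaaa#[q2]aa (head 7)
Step 36: aaXaaa#a[q2]a (head 8)
Step 37: aaXaaa#aa[q2]□ (head 9)
Step 38: aaXaaa#a[q3]aa (head 8)
Step 39: aaXaaa#[q3]aaa (head 7)
Step 40: aaXaaa[q3]#aaa (head 6)
Step 41: aaXaa[q3]a#aaa (head 5)
Step 42: aaXa[q3]aa#aaa (head 4)
Step 43: aaX[q3]aaa#aaa (head 3)
Step 44: aa[q3]Xaaa#aaa (head 2)
Step 45: aaa[q0]aaa#aaa (head 3)
Step 46: aaaX[q1]aa#aaa (head 4)
Step 47: aaaXa[q1]a#aaa (head 5)
Step 48: aaaXaa[q1]#aaa (head 6)
Step 49: aaaXaa#[q2]aaa (head 7)
Step 50: aaaXaa#a[q2]aa (head 8)
Step 51: aaaXaa#aa[q2]a (head 9)
Step 52: aaaXaa#aaa[q2]□ (head 10)
Step 53: aaaXaa#aa[q3]aa (head 9)
Step 54: aaaXaa#a[q3]aaa (head 8)
Step 55: aaaXaa#[q3]aaaa (head 7)
Step 56: aaaXaa[q3]#aaaa (head 6)
Step 57: aaaXa[q3]a#aaaa (head 5)
Step 58: aaaX[q3]aa#aaaa (head 4)
Step 59: aaa[q3]Xaa#aaaa (head 3)
Step 60: aaaa[q0]aa#aaaa (head 4)
Step 61: aaaaX[q1]a#aaaa (head 5)
Step 62: aaaaXa[q1]#aaaa (head 6)
Step 63: aaaaXa#[q2]aaaa (head 7)
Step 64: aaaaXa#a[q2]aaa (head 8)
Step 65: aaaaXa#aa[q2]aa (head 9)
Step 66: aaaaXa#aaa[q2]a (head 10)
Step 67: aaaaXa#aaaa[q2]□ (head 11)
Step 68: aaaaXa#aaa[q3]aa (head 10)
Step 69: aaaaXa#aa[q3]aaa (head 9)
Step 70: aaaaXa#a[q3]aaaa (head 8)
Step 71: aaaaXa#[q3]aaaaa (head 7)
Step 72: aaaaXa[q3]#aaaaa (head 6)
Step 73: aaaaX[q3]a#aaaaa (head 5)
Step 74: aaaa[q3]Xa#aaaaa (head 4)
Step 75: aaaaa[q0]a#aaaaa (head 5)
Step 76: aaaaaX[q1]#aaaaa (head 6)
Step 77: aaaaaX#[q2]aaaaa (head 7)
Step 78: aaaaaX#a[q2]aaaa (head 8)
Step 79: aaaaaX#aa[q2]aaa (head 9)
Step 80: aaaaaX#aaa[q2]aa (head 10)
Step 81: aaaaaX#aaaa[q2]a (head 11)
Step 82: aaaaaX#aaaaa[q2]□ (head 12)
Step 83: aaaaaX#aaaa[q3]aa (head 11)
Step 84: aaaaaX#aaa[q3]aaa (head 10)
Step 85: aaaaaX#aa[q3]aaaa (head 9)
Step 86: aaaaaX#a[q3]aaaaa (head 8)
Step 87: aaaaaX#[q3]aaaaaa (head 7)
Step 88: aaaaaX[q3]#aaaaaa (head 6)
Step 89: aaaaa[q3]X#aaaaaa (head 5)
Step 90: aaaaaa[q0]#aaaaaa (head 6)
Step 91: aaaaaa#[q3]aaaaaa (head 7)
Step 92: aaaaaa[q3]#aaaaaa (head 6)
Step 93: aaaaa[q3]a#aaaaaa (head 5)
Step 94: aaaa[q3]aa#aaaaaa (head 4)
Step 95: aaa[q3]aaa#aaaaaa (head 3)
Step 96: aa[q3]aaaa#aaaaaa (head 2)
Step 97: a[q3]aaaaa#aaaaaa (head 1)
Step 98: [q3]aaaaaa#aaaaaa (head 0)
Step 99: [q3]□aaaaaa#aaaaaa (head -1)
Step 100: □[qA]aaaaaa#aaaaaa (head 0)
The machine is in qA, so it halts and accepts.
Number of transitions executed: 100.

Final answer: 100 steps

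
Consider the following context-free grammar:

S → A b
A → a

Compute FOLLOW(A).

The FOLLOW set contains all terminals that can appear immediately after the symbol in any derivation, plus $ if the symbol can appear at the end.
A occurs only in S → A b, where it is immediately followed by the terminal b. So FOLLOW(A) = {b}.

Final answer: {b}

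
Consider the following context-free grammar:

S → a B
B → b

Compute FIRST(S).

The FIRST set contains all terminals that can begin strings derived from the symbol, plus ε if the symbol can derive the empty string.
S has the single production S → a B, whose right-hand side begins with the terminal a. So FIRST(S) = {a}.

Final answer: {a}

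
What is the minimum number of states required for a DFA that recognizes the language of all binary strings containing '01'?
Language: binary strings containing '01'
Lower bound (Myhill–Nerode): the prefixes ε, 0, 01 are pairwise distinguishable:
  ε vs 01: suffix ε distinguishes them (ε is rejected, 01 is accepted)
  0 vs 01: suffix ε distinguishes them (0 is rejected, 01 is accepted)
  ε vs 0: suffix 1 distinguishes them (ε·1 = 1 is rejected, 0·1 = 01 is accepted)
So any DFA needs at least 3 states.
Upper bound: a DFA with 3 states exists (one state per class above: 'no progress', 'last symbol 0', and 'seen 01' (accepting sink)).
Minimum states: 3

Final answer: 3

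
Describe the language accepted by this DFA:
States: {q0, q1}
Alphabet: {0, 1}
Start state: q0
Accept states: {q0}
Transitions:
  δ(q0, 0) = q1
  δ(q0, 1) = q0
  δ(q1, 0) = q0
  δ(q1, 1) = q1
Analyzing the DFA structure:
Start state: q0
Accept states: {q0}
Interpreting what each state remembers (checking against the transitions):
  q0: an even number of 0s has been read so far
  q1: an odd number of 0s has been read so far
  δ(q0, 0): in q0 (an even number of 0s has been read so far), after reading 0 we have: an odd number of 0s has been read so far → q1
  δ(q0, 1): in q0 (an even number of 0s has been read so far), after reading 1 we have: an even number of 0s has been read so far → q0
  δ(q1, 0): in q1 (an odd number of 0s has been read so far), after reading 0 we have: an even number of 0s has been read so far → q0
  δ(q1, 1): in q1 (an odd number of 0s has been read so far), after reading 1 we have: an odd number of 0s has been read so far → q1
A string is accepted iff it ends in {q0}, i.e. an even number of 0s has been read so far.
Language: All binary strings with an even number of 0s

Final answer: All binary strings with an even number of 0s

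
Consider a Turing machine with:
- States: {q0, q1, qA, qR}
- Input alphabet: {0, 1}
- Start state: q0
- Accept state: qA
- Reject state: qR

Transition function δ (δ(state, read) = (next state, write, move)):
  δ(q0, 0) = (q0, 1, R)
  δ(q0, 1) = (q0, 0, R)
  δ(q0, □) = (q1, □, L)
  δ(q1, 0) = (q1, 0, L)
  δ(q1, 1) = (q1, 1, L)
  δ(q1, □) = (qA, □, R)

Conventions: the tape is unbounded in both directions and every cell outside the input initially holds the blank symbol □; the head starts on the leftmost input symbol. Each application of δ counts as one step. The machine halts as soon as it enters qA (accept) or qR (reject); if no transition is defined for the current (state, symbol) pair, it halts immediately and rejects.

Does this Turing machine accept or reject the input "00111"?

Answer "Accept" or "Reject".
Step 0: [q0]00111 (head at position 0)
Step 1: δ(q0, 0) = (q0, 1, R)  ⊢  1[q0]0111 (head at position 1)
Step 2: δ(q0, 0) = (q0, 1, R)  ⊢  11[q0]111 (head at position 2)
Step 3: δ(q0, 1) = (q0, 0, R)  ⊢  110[q0]11 (head at position 3)
Step 4: δ(q0, 1) = (q0, 0, R)  ⊢  1100[q0]1 (head at position 4)
Step 5: δ(q0, 1) = (q0, 0, R)  ⊢  11000[q0]□ (head at position 5)
Step 6: δ(q0, □) = (q1, □, L)  ⊢  1100[q1]0□ (head at position 4)
Step 7: δ(q1, 0) = (q1, 0, L)  ⊢  110[q1]00□ (head at position 3)
Step 8: δ(q1, 0) = (q1, 0, L)  ⊢  11[q1]000□ (head at position 2)
Step 9: δ(q1, 0) = (q1, 0, L)  ⊢  1[q1]1000□ (head at position 1)
Step 10: δ(q1, 1) = (q1, 1, L)  ⊢  [q1]11000□ (head at position 0)
Step 11: δ(q1, 1) = (q1, 1, L)  ⊢  [q1]□11000□ (head at position -1)
Step 12: δ(q1, □) = (qA, □, R)  ⊢  □[qA]11000□ (head at position 0)
The machine is in qA, so it halts and accepts.

Final answer: Accept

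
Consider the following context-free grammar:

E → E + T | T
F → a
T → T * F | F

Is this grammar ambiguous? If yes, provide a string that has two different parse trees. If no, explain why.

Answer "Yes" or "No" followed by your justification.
This is the standard stratified expression grammar: '+' is introduced only by the left-recursive rule E → E + T and '*' only by the left-recursive rule T → T * F, with F → a. For any string, the last '+' must be the one produced at the root E (everything after it is a T containing no '+'), and likewise within each T the last '*' is produced at its root. This fixes the parse tree uniquely (left-associative, '*' binding tighter than '+'), so every string has exactly one parse tree.

Final answer: No - the grammar is unambiguous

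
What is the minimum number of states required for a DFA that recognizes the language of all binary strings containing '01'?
Language: binary strings containing '01'
Lower bound (Myhill–Nerode): the prefixes ε, 0, 01 are pairwise distinguishable:
  ε vs 01: suffix ε distinguishes them (ε is rejected, 01 is accepted)
  0 vs 01: suffix ε distinguishes them (0 is rejected, 01 is accepted)
  ε vs 0: suffix 1 distinguishes them (ε·1 = 1 is rejected, 0·1 = 01 is accepted)
So any DFA needs at least 3 states.
Upper bound: a DFA with 3 states exists (one state per class above: 'no progress', 'last symbol 0', and 'seen 01' (accepting sink)).
Minimum states: 3

Final answer: 3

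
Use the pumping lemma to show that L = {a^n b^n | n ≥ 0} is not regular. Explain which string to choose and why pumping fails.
Language: L = {a^n b^n | n ≥ 0} (equal numbers of a's followed by b's)
Step 1: Assume for contradiction that L is regular, with pumping length p.
Step 2: Choose s = a^p b^p. Then s ∈ L (it has p a's followed by p b's) and |s| ≥ p.
Step 3: Consider any decomposition s = xyz with |xy| ≤ p and |y| > 0. Since |xy| ≤ p and the first p symbols of s are all a's, y = a^k for some k with 1 ≤ k ≤ p.
Step 4: Pumping up (i = 2): xy²z = a^(p+k) b^p, which has more a's than b's, so xy²z ∉ L.
This contradicts the pumping lemma, so L is not regular.

Final answer: Choose s = a^p b^p. Since |xy| ≤ p, y = a^k with k ≥ 1. Then xy²z = a^(p+k) b^p ∉ L.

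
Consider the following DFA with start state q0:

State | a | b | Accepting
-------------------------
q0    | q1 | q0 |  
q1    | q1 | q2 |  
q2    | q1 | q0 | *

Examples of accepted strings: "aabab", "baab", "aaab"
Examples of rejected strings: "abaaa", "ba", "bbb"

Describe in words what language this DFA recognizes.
strings over {a,b} ending with 'ab'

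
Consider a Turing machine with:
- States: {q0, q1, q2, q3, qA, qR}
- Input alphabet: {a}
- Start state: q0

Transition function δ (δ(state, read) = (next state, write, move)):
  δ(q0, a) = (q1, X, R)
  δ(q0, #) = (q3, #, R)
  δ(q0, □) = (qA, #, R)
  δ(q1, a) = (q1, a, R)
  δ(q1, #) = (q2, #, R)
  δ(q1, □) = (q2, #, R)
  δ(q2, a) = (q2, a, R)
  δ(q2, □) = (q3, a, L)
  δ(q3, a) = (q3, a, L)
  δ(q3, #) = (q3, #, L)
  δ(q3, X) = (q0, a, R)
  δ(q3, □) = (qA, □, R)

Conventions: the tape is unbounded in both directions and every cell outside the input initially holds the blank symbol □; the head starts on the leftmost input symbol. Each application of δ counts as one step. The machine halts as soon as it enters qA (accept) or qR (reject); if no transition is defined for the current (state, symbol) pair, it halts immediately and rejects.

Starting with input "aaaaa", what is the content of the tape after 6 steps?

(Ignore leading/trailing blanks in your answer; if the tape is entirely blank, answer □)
Step 0: [q0]aaaaa (head at position 0)
Step 1: δ(q0, a) = (q1, X, R)  ⊢  X[q1]aaaa (head at position 1)
Step 2: δ(q1, a) = (q1, a, R)  ⊢  Xa[q1]aaa (head at position 2)
Step 3: δ(q1, a) = (q1, a, R)  ⊢  Xaa[q1]aa (head at position 3)
Step 4: δ(q1, a) = (q1, a, R)  ⊢  Xaaa[q1]a (head at position 4)
Step 5: δ(q1, a) = (q1, a, R)  ⊢  Xaaaa[q1]□ (head at position 5)
Step 6: δ(q1, □) = (q2, #, R)  ⊢  Xaaaa#[q2]□ (head at position 6)
Tape after 6 steps (ignoring surrounding blanks): Xaaaa#

Final answer: Tape: Xaaaa#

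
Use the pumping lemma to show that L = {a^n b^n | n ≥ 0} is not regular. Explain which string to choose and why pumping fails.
Language: L = {a^n b^n | n ≥ 0} (equal numbers of a's followed by b's)
Step 1: Assume for contradiction that L is regular, with pumping length p.
Step 2: Choose s = a^p b^p. Then s ∈ L (it has p a's followed by p b's) and |s| ≥ p.
Step 3: Consider any decomposition s = xyz with |xy| ≤ p and |y| > 0. Since |xy| ≤ p and the first p symbols of s are all a's, y = a^k for some k with 1 ≤ k ≤ p.
Step 4: Pumping up (i = 2): xy²z = a^(p+k) b^p, which has more a's than b's, so xy²z ∉ L.
This contradicts the pumping lemma, so L is not regular.

Final answer: Choose s = a^p b^p. Since |xy| ≤ p, y = a^k with k ≥ 1. Then xy²z = a^(p+k) b^p ∉ L.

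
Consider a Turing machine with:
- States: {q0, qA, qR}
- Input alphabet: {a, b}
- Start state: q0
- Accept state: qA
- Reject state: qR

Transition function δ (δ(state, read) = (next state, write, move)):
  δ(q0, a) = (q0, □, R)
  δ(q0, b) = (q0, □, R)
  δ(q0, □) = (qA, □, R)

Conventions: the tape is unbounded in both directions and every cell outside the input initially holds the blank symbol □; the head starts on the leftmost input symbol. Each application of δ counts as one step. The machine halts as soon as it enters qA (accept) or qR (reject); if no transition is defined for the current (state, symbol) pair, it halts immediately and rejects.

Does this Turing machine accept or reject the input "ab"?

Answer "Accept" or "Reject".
Step 0: [q0]ab (head at position 0)
Step 1: δ(q0, a) = (q0, □, R)  ⊢  □[q0]b (head at position 1)
Step 2: δ(q0, b) = (q0, □, R)  ⊢  □□[q0]□ (head at position 2)
Step 3: δ(q0, □) = (qA, □, R)  ⊢  □□□[qA]□ (head at position 3)
The machine is in qA, so it halts and accepts.

Final answer: Accept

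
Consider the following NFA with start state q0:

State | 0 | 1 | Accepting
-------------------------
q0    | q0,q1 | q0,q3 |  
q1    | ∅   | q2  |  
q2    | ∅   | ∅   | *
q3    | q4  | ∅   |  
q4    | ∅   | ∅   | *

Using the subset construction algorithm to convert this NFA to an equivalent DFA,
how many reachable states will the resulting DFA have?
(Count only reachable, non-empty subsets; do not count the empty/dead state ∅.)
Start subset: {q0}
{q0}: on 0 → {q0, q1}, on 1 → {q0, q3}
{q0, q1}: on 0 → {q0, q1}, on 1 → {q0, q2, q3}
{q0, q3}: on 0 → {q0, q1, q4}, on 1 → {q0, q3}
{q0, q2, q3}: on 0 → {q0, q1, q4}, on 1 → {q0, q3}
{q0, q1, q4}: on 0 → {q0, q1}, on 1 → {q0, q2, q3}
Reachable non-empty subsets: {q0}, {q0, q1}, {q0, q3}, {q0, q2, q3}, {q0, q1, q4} — 5 in total.

Final answer: 5 states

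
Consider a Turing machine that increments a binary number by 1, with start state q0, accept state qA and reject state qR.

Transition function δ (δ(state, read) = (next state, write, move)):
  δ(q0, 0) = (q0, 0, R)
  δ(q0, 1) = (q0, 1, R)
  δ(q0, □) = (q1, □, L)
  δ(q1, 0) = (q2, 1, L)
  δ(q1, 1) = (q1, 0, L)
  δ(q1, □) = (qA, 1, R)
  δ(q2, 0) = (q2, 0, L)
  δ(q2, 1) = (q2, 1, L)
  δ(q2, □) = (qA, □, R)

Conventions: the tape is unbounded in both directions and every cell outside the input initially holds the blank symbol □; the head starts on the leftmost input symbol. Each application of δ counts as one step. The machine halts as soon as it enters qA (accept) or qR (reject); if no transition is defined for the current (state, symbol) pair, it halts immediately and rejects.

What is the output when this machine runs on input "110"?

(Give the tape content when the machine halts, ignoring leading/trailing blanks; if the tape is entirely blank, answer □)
Step 0: [q0]110 (head at position 0)
Step 1: δ(q0, 1) = (q0, 1, R)  ⊢  1[q0]10 (head at position 1)
Step 2: δ(q0, 1) = (q0, 1, R)  ⊢  11[q0]0 (head at position 2)
Step 3: δ(q0, 0) = (q0, 0, R)  ⊢  110[q0]□ (head at position 3)
Step 4: δ(q0, □) = (q1, □, L)  ⊢  11[q1]0□ (head at position 2)
Step 5: δ(q1, 0) = (q2, 1, L)  ⊢  1[q2]11□ (head at position 1)
Step 6: δ(q2, 1) = (q2, 1, L)  ⊢  [q2]111□ (head at position 0)
Step 7: δ(q2, 1) = (q2, 1, L)  ⊢  [q2]□111□ (head at position -1)
Step 8: δ(q2, □) = (qA, □, R)  ⊢  □[qA]111□ (head at position 0)
The machine is in qA, so it halts and accepts.
Tape content when halted (ignoring surrounding blanks): 111

Final answer: Output: 111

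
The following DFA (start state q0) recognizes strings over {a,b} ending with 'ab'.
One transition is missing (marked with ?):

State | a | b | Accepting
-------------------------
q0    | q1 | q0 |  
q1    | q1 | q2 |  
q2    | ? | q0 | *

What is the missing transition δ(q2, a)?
q1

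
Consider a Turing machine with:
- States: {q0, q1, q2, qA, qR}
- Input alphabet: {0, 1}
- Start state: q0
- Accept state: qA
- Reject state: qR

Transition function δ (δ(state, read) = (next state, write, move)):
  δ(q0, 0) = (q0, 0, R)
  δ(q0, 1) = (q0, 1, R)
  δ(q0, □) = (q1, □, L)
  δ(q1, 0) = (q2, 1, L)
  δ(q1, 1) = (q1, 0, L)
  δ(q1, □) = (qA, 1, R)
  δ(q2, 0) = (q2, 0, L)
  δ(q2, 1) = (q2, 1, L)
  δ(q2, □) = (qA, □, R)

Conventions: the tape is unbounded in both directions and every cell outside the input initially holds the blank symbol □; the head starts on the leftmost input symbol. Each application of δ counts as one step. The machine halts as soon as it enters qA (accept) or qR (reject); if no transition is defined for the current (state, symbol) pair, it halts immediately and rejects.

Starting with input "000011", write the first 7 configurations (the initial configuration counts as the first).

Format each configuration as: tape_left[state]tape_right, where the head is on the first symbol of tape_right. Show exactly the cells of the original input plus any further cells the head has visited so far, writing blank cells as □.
Step 0: [q0]000011 (head at position 0)
Step 1: δ(q0, 0) = (q0, 0, R)  ⊢  0[q0]00011 (head at position 1)
Step 2: δ(q0, 0) = (q0, 0, R)  ⊢  00[q0]0011 (head at position 2)
Step 3: δ(q0, 0) = (q0, 0, R)  ⊢  000[q0]011 (head at position 3)
Step 4: δ(q0, 0) = (q0, 0, R)  ⊢  0000[q0]11 (head at position 4)
Step 5: δ(q0, 1) = (q0, 1, R)  ⊢  00001[q0]1 (head at position 5)
Step 6: δ(q0, 1) = (q0, 1, R)  ⊢  000011[q0]□ (head at position 6)

Final answer: [q0]000011 ⊢ 0[q0]00011 ⊢ 00[q0]0011 ⊢ 000[q0]011 ⊢ 0000[q0]11 ⊢ 00001[q0]1 ⊢ 000011[q0]□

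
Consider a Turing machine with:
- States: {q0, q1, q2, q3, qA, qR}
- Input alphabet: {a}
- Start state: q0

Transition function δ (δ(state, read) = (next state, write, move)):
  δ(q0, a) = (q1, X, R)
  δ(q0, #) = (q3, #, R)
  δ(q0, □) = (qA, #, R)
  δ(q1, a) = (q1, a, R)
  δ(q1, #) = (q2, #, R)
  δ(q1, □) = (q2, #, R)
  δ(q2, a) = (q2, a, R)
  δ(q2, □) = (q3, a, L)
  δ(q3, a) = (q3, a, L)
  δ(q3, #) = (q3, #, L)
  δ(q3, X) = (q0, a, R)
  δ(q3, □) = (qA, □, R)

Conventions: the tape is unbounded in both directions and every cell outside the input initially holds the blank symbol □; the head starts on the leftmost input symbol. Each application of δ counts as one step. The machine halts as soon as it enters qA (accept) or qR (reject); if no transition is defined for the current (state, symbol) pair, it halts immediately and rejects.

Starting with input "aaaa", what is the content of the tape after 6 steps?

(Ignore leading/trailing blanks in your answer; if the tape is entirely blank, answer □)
Step 0: [q0]aaaa (head at position 0)
Step 1: δ(q0, a) = (q1, X, R)  ⊢  X[q1]aaa (head at position 1)
Step 2: δ(q1, a) = (q1, a, R)  ⊢  Xa[q1]aa (head at position 2)
Step 3: δ(q1, a) = (q1, a, R)  ⊢  Xaa[q1]a (head at position 3)
Step 4: δ(q1, a) = (q1, a, R)  ⊢  Xaaa[q1]□ (head at position 4)
Step 5: δ(q1, □) = (q2, #, R)  ⊢  Xaaa#[q2]□ (head at position 5)
Step 6: δ(q2, □) = (q3, a, L)  ⊢  Xaaa[q3]#a (head at position 4)
Tape after 6 steps (ignoring surrounding blanks): Xaaa#a

Final answer: Tape: Xaaa#a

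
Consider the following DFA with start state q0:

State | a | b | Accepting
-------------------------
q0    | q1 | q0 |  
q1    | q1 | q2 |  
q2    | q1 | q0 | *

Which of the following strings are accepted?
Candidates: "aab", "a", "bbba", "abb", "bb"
"aab": q0 → q1 → q1 → q2; q2 is accepting → accepted
"a": q0 → q1; q1 is not accepting → rejected
"bbba": q0 → q0 → q0 → q0 → q1; q1 is not accepting → rejected
"abb": q0 → q1 → q2 → q0; q0 is not accepting → rejected
"bb": q0 → q0 → q0; q0 is not accepting → rejected

Final answer: "aab"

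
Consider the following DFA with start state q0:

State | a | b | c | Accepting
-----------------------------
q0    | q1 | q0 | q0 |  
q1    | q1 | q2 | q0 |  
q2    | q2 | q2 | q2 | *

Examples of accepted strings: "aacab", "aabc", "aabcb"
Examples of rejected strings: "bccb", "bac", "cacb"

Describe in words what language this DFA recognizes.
strings over {a,b,c} containing 'ab' as substring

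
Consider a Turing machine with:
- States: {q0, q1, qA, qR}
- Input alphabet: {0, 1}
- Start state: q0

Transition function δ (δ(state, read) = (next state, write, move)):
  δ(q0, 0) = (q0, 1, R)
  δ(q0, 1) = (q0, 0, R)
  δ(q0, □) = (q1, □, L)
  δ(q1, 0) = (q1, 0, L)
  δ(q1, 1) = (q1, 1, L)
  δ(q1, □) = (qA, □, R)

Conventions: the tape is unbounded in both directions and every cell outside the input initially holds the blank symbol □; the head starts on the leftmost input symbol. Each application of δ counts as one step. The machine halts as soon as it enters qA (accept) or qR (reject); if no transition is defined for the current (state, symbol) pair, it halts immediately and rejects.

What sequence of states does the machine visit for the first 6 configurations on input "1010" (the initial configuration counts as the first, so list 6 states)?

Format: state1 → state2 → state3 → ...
Step 0: [q0]1010 (head at position 0)
Step 1: δ(q0, 1) = (q0, 0, R)  ⊢  0[q0]010 (head at position 1)
Step 2: δ(q0, 0) = (q0, 1, R)  ⊢  01[q0]10 (head at position 2)
Step 3: δ(q0, 1) = (q0, 0, R)  ⊢  010[q0]0 (head at position 3)
Step 4: δ(q0, 0) = (q0, 1, R)  ⊢  0101[q0]□ (head at position 4)
Step 5: δ(q0, □) = (q1, □, L)  ⊢  010[q1]1□ (head at position 3)
Reading off the states of these 6 configurations: q0 → q0 → q0 → q0 → q0 → q1

Final answer: q0 → q0 → q0 → q0 → q0 → q1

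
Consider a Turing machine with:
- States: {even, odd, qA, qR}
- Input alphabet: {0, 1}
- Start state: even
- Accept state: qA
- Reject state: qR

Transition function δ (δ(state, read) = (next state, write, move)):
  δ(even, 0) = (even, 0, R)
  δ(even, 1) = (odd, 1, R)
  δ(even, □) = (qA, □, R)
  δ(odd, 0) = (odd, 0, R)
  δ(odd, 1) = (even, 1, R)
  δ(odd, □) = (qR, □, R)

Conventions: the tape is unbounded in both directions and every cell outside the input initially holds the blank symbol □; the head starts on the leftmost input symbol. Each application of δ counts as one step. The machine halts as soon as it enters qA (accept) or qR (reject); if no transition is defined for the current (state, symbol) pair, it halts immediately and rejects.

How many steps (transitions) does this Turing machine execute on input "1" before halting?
Step 0: [even]1 (head at position 0)
Step 1: δ(even, 1) = (odd, 1, R)  ⊢  1[odd]□ (head at position 1)
Step 2: δ(odd, □) = (qR, □, R)  ⊢  1□[qR]□ (head at position 2)
The machine is in qR, so it halts and rejects.
Number of transitions executed: 2.

Final answer: 2 steps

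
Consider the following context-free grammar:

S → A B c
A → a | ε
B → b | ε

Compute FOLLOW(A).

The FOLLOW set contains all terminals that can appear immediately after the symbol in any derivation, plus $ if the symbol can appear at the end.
A occurs in S → A B c followed by B c. Add FIRST(B) minus ε = {b}; B is nullable (B → ε), so what follows B can also follow A: the terminal c. FOLLOW(A) = {b, c}.

Final answer: {b, c}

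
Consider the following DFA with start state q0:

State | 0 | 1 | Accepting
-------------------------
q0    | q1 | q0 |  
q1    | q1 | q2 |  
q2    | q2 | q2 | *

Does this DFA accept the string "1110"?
Start in q0.
Read '1': q0 → q0
Read '1': q0 → q0
Read '1': q0 → q0
Read '0': q0 → q1
Final state q1 is not accepting, so the string is rejected.

Final answer: No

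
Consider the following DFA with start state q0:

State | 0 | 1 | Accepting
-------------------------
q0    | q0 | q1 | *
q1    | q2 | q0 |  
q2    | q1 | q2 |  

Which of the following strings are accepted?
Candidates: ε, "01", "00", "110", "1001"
ε: q0; q0 is accepting → accepted
"01": q0 → q0 → q1; q1 is not accepting → rejected
"00": q0 → q0 → q0; q0 is accepting → accepted
"110": q0 → q1 → q0 → q0; q0 is accepting → accepted
"1001": q0 → q1 → q2 → q1 → q0; q0 is accepting → accepted

Final answer: ε, "00", "110", "1001"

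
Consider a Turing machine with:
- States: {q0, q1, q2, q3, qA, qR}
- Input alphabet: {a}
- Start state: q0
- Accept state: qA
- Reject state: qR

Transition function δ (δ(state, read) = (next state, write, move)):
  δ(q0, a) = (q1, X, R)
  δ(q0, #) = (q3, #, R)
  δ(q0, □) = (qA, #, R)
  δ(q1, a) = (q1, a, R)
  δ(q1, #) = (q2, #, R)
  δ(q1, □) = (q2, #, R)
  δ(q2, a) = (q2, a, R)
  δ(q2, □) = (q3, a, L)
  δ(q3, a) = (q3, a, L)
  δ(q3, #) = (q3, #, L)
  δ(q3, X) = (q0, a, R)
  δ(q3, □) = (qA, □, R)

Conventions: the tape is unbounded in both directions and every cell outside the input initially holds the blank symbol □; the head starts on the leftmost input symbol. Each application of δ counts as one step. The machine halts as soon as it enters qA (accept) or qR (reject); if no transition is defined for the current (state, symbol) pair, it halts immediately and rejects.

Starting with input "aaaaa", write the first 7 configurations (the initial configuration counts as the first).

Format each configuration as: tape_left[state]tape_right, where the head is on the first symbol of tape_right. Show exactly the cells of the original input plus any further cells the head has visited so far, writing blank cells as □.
Step 0: [q0]aaaaa (head at position 0)
Step 1: δ(q0, a) = (q1, X, R)  ⊢  X[q1]aaaa (head at position 1)
Step 2: δ(q1, a) = (q1, a, R)  ⊢  Xa[q1]aaa (head at position 2)
Step 3: δ(q1, a) = (q1, a, R)  ⊢  Xaa[q1]aa (head at position 3)
Step 4: δ(q1, a) = (q1, a, R)  ⊢  Xaaa[q1]a (head at position 4)
Step 5: δ(q1, a) = (q1, a, R)  ⊢  Xaaaa[q1]□ (head at position 5)
Step 6: δ(q1, □) = (q2, #, R)  ⊢  Xaaaa#[q2]□ (head at position 6)

Final answer: [q0]aaaaa ⊢ X[q1]aaaa ⊢ Xa[q1]aaa ⊢ Xaa[q1]aa ⊢ Xaaa[q1]a ⊢ Xaaaa[q1]□ ⊢ Xaaaa#[q2]□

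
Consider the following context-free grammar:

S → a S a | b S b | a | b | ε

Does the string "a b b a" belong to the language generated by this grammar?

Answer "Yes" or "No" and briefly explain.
A derivation exists: S ⇒ a S a ⇒ a b S b a ⇒ a b b a (using S → a S a, S → b S b, then S → ε).

Final answer: Yes - a valid derivation exists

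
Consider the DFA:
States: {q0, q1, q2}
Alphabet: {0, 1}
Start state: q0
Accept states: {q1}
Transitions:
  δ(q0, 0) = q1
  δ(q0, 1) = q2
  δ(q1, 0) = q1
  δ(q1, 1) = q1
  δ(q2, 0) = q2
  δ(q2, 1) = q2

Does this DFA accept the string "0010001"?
Processing string "0010001":
  q0 --0--> q1
  q1 --0--> q1
  q1 --1--> q1
  q1 --0--> q1
  q1 --0--> q1
  q1 --0--> q1
  q1 --1--> q1
Final state: q1
Accept states: {q1}
q1 is an accept state, so the string is accepted.

Final answer: Yes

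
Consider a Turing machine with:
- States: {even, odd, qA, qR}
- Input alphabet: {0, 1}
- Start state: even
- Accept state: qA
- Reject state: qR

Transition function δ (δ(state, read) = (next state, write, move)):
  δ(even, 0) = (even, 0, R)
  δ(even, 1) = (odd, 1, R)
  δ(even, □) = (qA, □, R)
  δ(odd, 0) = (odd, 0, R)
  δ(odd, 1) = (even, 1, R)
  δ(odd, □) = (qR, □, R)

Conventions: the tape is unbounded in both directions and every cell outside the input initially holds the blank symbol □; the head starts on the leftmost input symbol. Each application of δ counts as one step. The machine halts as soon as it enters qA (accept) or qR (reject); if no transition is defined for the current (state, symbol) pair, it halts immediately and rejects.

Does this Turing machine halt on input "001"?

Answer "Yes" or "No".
Step 0: [even]001 (head at position 0)
Step 1: δ(even, 0) = (even, 0, R)  ⊢  0[even]01 (head at position 1)
Step 2: δ(even, 0) = (even, 0, R)  ⊢  00[even]1 (head at position 2)
Step 3: δ(even, 1) = (odd, 1, R)  ⊢  001[odd]□ (head at position 3)
Step 4: δ(odd, □) = (qR, □, R)  ⊢  001□[qR]□ (head at position 4)
The machine is in qR, so it halts and rejects.
It halts after 4 steps.

Final answer: Yes - halts after 4 steps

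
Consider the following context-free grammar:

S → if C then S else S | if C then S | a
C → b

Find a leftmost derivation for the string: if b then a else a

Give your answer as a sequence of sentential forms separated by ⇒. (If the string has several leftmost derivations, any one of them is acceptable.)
Start with S.
Step 1: the leftmost non-terminal is S; apply S → if C then S else S:  if C then S else S
Step 2: the leftmost non-terminal is C; apply C → b:  if b then S else S
Step 3: the leftmost non-terminal is S; apply S → a:  if b then a else S
Step 4: the leftmost non-terminal is S; apply S → a:  if b then a else a

Final answer: S ⇒ if C then S else S ⇒ if b then S else S ⇒ if b then a else S ⇒ if b then a else a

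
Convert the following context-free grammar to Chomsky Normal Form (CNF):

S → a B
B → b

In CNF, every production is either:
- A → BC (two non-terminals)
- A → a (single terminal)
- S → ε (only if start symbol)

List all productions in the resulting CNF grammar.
The grammar has no ε-productions or unit productions to eliminate.
S → a B has terminal a in a right-hand side of length ≥ 2: introduce T_a → a and use T_a in place of a.
B → b is already in CNF (single terminal) – keep it.
S → a B becomes S → T_a B.
Resulting CNF grammar (3 productions): T_a → a; B → b; S → T_a B

Final answer: T_a → a; B → b; S → T_a B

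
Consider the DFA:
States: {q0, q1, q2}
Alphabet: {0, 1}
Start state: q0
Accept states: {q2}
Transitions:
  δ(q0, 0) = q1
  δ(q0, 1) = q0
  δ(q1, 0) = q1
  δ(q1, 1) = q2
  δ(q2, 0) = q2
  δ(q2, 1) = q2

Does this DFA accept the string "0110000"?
Processing string "0110000":
  q0 --0--> q1
  q1 --1--> q2
  q2 --1--> q2
  q2 --0--> q2
  q2 --0--> q2
  q2 --0--> q2
  q2 --0--> q2
Final state: q2
Accept states: {q2}
q2 is an accept state, so the string is accepted.

Final answer: Yes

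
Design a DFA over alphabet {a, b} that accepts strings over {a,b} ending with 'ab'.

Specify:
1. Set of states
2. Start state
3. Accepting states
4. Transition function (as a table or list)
One valid DFA (any DFA recognizing the same language is acceptable):
States: {q0, q1, q2}
Start: q0
Accepting: {q2}
Transitions (accepting states marked with *):
State | a | b | Accepting
-------------------------
q0    | q1 | q0 |  
q1    | q1 | q2 |  
q2    | q1 | q0 | *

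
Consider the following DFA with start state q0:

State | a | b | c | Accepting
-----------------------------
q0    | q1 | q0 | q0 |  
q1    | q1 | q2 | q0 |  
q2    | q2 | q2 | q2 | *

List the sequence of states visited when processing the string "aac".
q0 → q1 → q1 → q0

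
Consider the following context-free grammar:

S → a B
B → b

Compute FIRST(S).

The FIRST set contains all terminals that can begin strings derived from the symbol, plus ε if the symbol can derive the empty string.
S has the single production S → a B, whose right-hand side begins with the terminal a. So FIRST(S) = {a}.

Final answer: {a}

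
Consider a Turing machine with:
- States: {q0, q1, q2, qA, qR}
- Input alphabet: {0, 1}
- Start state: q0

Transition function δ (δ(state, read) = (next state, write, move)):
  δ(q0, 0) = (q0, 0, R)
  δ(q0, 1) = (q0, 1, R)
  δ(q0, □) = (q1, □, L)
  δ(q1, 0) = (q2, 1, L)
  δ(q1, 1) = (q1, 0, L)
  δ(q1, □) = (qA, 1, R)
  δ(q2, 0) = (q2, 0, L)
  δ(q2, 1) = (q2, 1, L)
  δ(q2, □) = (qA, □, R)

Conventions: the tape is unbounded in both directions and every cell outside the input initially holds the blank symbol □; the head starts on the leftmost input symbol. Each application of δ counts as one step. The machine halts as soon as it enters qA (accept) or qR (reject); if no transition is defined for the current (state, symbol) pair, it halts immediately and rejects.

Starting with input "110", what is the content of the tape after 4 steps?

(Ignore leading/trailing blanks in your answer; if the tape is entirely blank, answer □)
Step 0: [q0]110 (head at position 0)
Step 1: δ(q0, 1) = (q0, 1, R)  ⊢  1[q0]10 (head at position 1)
Step 2: δ(q0, 1) = (q0, 1, R)  ⊢  11[q0]0 (head at position 2)
Step 3: δ(q0, 0) = (q0, 0, R)  ⊢  110[q0]□ (head at position 3)
Step 4: δ(q0, □) = (q1, □, L)  ⊢  11[q1]0□ (head at position 2)
Tape after 4 steps (ignoring surrounding blanks): 110

Final answer: Tape: 110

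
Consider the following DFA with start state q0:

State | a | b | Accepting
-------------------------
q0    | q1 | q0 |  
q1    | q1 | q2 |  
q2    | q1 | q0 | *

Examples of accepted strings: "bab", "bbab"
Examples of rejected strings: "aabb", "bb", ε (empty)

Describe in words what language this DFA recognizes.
strings over {a,b} ending with 'ab'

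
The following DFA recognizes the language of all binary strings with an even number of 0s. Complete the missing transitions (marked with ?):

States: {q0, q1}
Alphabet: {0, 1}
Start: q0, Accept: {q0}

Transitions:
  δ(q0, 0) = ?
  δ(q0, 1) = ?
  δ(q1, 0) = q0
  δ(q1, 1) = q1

What each state remembers (consistent with the given transitions and accept states):
  q0: an even number of 0s has been read so far
  q1: an odd number of 0s has been read so far
Filling in the missing entries:
  δ(q0, 0): in q0 (an even number of 0s has been read so far), after reading 0 we have: an odd number of 0s has been read so far → q1
  δ(q0, 1): in q0 (an even number of 0s has been read so far), after reading 1 we have: an even number of 0s has been read so far → q0

Final answer: δ(q0, 0) = q1; δ(q0, 1) = q0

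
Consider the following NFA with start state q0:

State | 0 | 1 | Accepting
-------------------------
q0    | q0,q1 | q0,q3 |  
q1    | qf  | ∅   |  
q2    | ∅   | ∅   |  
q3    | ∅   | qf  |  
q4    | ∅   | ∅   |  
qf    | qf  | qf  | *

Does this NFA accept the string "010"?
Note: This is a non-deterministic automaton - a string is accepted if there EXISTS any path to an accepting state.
Track the set of states the NFA could be in: start {q0}
Read '0': {q0} → {q0, q1}
Read '1': {q0, q1} → {q0, q3}
Read '0': {q0, q3} → {q0, q1}
Final set {q0, q1} contains no accepting state → rejected.

Final answer: No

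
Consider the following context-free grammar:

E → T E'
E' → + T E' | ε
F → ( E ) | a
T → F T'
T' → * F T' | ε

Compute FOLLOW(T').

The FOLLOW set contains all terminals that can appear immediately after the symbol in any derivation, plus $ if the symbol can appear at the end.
Useful FIRST sets: FIRST(E') = {+, ε}, FIRST(T') = {*, ε} (both E' and T' are nullable).
FOLLOW(E): E is the start symbol → $; E appears in F → ( E ) followed by ')' → FOLLOW(E) = {), $}.
FOLLOW(E'): E' appears at the right end of E → T E' and of E' → + T E', so FOLLOW(E') ⊇ FOLLOW(E) (the second occurrence adds nothing new). FOLLOW(E') = {), $}.
FOLLOW(T): in E → T E' and E' → + T E', T is followed by E': add FIRST(E') minus ε = {+}; since E' is nullable, also add FOLLOW(E) and FOLLOW(E') = {), $}. FOLLOW(T) = {+, ), $}.
FOLLOW(T'): T' appears at the right end of T → F T' and of T' → * F T', so FOLLOW(T') = FOLLOW(T) = {+, ), $}.

Final answer: {$, ), +}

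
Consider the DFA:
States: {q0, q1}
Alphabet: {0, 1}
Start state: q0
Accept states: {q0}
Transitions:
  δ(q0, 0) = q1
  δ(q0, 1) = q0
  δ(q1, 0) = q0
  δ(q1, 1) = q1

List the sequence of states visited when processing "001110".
Starting at q0
Read '0': q0 -> q1
Read '0': q1 -> q0
Read '1': q0 -> q0
Read '1': q0 -> q0
Read '1': q0 -> q0
Read '0': q0 -> q1

Final answer: q0 -> q1 -> q0 -> q0 -> q0 -> q0 -> q1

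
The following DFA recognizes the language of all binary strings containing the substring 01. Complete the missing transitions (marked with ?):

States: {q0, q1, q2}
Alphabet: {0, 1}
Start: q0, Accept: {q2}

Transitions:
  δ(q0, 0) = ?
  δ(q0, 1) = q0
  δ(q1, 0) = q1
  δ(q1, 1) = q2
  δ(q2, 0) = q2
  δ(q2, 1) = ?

What each state remembers (consistent with the given transitions and accept states):
  q0: 01 not seen yet and the last symbol was not 0
  q1: 01 not seen yet and the last symbol was 0
  q2: the substring 01 has already been seen
Filling in the missing entries:
  δ(q0, 0): in q0 (01 not seen yet and the last symbol was not 0), after reading 0 we have: 01 not seen yet and the last symbol was 0 → q1
  δ(q2, 1): in q2 (the substring 01 has already been seen), after reading 1 we have: the substring 01 has already been seen → q2

Final answer: δ(q0, 0) = q1; δ(q2, 1) = q2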